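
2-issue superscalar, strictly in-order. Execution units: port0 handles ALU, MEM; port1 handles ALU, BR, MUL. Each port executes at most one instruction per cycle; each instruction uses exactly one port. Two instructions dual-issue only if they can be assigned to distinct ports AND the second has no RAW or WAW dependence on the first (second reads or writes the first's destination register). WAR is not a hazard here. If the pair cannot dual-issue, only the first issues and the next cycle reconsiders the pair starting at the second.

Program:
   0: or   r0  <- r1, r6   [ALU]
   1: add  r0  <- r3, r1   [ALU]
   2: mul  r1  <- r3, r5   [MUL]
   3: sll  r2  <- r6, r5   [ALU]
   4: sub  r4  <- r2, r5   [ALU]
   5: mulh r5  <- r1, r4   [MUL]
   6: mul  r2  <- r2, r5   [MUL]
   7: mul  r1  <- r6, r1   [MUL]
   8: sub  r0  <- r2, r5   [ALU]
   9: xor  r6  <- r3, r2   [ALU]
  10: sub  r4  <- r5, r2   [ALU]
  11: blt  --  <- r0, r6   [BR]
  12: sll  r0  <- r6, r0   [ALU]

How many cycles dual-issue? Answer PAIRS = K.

PAIRS = 4

[0] i0  or  -- WAW r0
[1] i1+i2  add;mul  -- pair
[2] i3  sll  -- RAW r2
[3] i4  sub  -- RAW r4
[4] i5  mulh  -- no-port MUL/MUL
[5] i6  mul  -- no-port MUL/MUL
[6] i7+i8  mul;sub  -- pair
[7] i9+i10  xor;sub  -- pair
[8] i11+i12  blt;sll  -- pair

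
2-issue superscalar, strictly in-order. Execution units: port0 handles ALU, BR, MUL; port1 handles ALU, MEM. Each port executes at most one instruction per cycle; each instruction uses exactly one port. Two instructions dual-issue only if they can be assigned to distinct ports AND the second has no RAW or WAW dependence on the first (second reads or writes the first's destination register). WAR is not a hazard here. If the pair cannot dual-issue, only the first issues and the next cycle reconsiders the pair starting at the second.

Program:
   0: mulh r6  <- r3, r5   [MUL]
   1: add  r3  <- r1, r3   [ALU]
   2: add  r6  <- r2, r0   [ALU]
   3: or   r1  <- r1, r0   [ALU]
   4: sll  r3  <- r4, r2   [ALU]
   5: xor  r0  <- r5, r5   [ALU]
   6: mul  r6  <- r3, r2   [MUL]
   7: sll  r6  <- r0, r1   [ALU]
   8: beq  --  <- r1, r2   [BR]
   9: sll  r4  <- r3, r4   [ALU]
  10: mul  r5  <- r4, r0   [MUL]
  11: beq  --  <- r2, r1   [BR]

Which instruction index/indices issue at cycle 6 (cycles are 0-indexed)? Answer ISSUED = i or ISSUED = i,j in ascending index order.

  cy0 -> i0,i1 (mulh.MUL/add.ALU) 2-wide
  cy1 -> i2,i3 (add.ALU/or.ALU) 2-wide
  cy2 -> i4,i5 (sll.ALU/xor.ALU) 2-wide
  cy3 -> i6 (mul.MUL) WAW r6
  cy4 -> i7,i8 (sll.ALU/beq.BR) 2-wide
  cy5 -> i9 (sll.ALU) RAW r4
  cy6 -> i10 (mul.MUL) no-port MUL/BR
  cy7 -> i11 (beq.BR) tail

ISSUED = 10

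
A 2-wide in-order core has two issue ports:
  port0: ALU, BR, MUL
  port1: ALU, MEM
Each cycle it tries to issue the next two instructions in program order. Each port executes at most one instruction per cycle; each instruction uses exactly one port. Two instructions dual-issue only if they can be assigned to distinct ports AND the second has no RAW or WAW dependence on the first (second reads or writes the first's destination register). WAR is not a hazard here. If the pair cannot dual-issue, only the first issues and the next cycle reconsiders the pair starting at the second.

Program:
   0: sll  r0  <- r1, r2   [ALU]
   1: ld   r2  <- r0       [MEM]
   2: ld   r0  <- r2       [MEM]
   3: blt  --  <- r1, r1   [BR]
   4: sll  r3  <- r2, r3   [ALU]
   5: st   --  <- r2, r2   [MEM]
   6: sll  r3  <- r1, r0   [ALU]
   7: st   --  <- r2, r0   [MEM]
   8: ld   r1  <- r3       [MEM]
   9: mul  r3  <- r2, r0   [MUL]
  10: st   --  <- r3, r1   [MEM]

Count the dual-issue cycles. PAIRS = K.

  cy0 -> i0 (sll.ALU) RAW r0
  cy1 -> i1 (ld.MEM) no-port MEM/MEM
  cy2 -> i2/i3 (ld.MEM blt.BR) pair
  cy3 -> i4/i5 (sll.ALU st.MEM) pair
  cy4 -> i6/i7 (sll.ALU st.MEM) pair
  cy5 -> i8/i9 (ld.MEM mul.MUL) pair
  cy6 -> i10 (st.MEM) tail

PAIRS = 4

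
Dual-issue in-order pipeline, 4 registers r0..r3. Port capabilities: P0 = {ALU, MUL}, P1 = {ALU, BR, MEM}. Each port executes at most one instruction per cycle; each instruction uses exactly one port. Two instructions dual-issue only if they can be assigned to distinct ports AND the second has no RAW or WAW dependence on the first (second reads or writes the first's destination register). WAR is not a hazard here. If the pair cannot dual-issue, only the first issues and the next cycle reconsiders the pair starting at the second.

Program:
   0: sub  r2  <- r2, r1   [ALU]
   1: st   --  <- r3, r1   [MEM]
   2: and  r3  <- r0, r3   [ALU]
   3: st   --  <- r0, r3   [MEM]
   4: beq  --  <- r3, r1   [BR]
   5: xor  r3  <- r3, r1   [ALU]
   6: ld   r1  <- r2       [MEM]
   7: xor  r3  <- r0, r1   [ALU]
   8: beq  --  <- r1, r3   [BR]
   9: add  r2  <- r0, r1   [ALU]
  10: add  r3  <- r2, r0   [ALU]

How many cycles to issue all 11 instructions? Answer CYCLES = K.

CYCLES = 8

t=0 i0/i1:sub;st ; pair
t=1 i2:and ; RAW r3
t=2 i3:st ; no-port MEM/BR
t=3 i4/i5:beq;xor ; pair
t=4 i6:ld ; RAW r1
t=5 i7:xor ; RAW r3
t=6 i8/i9:beq;add ; pair
t=7 i10:add ; tail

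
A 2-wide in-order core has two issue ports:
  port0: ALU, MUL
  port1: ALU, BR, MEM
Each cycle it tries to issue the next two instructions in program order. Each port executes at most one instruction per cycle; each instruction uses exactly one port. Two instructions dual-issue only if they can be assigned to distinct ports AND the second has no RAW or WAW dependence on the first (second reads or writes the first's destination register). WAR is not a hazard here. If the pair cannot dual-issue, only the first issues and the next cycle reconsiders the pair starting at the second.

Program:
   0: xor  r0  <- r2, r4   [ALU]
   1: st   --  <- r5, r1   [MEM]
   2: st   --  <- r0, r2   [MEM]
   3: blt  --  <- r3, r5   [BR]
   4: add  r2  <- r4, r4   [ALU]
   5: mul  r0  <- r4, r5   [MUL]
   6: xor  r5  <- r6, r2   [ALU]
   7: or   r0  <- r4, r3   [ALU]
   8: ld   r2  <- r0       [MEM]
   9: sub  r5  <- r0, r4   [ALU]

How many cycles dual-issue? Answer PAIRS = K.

PAIRS = 4

t=0 i0+i1:xor.ALU+st.MEM ; 2-wide
t=1 i2:st.MEM ; no-port MEM/BR
t=2 i3+i4:blt.BR+add.ALU ; 2-wide
t=3 i5+i6:mul.MUL+xor.ALU ; 2-wide
t=4 i7:or.ALU ; RAW r0
t=5 i8+i9:ld.MEM+sub.ALU ; 2-wide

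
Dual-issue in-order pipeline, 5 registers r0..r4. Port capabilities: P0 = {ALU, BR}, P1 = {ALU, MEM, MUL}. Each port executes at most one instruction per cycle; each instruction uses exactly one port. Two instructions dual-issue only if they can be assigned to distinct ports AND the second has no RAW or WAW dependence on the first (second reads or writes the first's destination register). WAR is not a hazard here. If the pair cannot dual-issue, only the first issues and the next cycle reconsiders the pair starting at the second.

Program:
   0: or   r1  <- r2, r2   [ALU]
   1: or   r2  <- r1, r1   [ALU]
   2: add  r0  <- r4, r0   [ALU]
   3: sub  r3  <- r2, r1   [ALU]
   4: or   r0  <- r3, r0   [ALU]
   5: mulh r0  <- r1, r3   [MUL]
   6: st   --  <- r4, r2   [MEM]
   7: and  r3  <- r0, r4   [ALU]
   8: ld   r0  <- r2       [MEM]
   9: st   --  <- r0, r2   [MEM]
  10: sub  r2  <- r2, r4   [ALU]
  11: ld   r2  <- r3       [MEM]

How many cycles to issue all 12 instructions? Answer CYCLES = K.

t=0 i0:or.ALU ; RAW r1
t=1 i1+i2:or.ALU/add.ALU ; dual
t=2 i3:sub.ALU ; RAW r3
t=3 i4:or.ALU ; WAW r0
t=4 i5:mulh.MUL ; no-port MUL/MEM
t=5 i6+i7:st.MEM/and.ALU ; dual
t=6 i8:ld.MEM ; no-port MEM/MEM
t=7 i9+i10:st.MEM/sub.ALU ; dual
t=8 i11:ld.MEM ; tail

CYCLES = 9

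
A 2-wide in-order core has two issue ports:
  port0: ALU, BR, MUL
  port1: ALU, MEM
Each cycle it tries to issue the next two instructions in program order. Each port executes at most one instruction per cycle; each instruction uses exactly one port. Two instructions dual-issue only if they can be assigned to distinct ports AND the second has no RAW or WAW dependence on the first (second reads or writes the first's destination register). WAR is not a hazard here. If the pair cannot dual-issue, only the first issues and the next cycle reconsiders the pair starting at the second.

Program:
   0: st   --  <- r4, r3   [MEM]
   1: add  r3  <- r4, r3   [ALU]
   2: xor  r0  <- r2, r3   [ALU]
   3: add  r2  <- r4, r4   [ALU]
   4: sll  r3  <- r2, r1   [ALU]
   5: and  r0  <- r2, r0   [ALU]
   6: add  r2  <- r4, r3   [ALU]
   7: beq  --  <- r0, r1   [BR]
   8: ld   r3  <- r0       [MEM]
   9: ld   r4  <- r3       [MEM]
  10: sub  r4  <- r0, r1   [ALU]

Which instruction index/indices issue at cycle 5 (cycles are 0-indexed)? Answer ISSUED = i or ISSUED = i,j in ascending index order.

c0: i0+i1 st add  pair
c1: i2+i3 xor add  pair
c2: i4+i5 sll and  pair
c3: i6+i7 add beq  pair
c4: i8 ld  no-port MEM/MEM
c5: i9 ld  WAW r4
c6: i10 sub  tail

ISSUED = 9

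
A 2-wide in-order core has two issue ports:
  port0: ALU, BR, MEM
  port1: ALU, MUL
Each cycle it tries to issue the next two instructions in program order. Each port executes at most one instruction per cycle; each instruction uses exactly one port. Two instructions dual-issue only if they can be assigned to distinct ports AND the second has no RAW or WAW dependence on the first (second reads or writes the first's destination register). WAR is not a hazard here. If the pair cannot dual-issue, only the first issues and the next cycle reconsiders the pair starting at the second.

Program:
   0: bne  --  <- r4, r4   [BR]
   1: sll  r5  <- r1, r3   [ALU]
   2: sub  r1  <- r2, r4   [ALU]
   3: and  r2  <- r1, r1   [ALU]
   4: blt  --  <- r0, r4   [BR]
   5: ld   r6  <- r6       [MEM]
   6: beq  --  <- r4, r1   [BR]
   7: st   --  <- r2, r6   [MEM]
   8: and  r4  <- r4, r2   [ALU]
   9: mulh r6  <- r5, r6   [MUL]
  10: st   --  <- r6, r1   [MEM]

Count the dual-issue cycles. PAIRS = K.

[0] i0+i1  bne.BR+sll.ALU  -- dual
[1] i2  sub.ALU  -- RAW r1
[2] i3+i4  and.ALU+blt.BR  -- dual
[3] i5  ld.MEM  -- no-port MEM/BR
[4] i6  beq.BR  -- no-port BR/MEM
[5] i7+i8  st.MEM+and.ALU  -- dual
[6] i9  mulh.MUL  -- RAW r6
[7] i10  st.MEM  -- tail

PAIRS = 3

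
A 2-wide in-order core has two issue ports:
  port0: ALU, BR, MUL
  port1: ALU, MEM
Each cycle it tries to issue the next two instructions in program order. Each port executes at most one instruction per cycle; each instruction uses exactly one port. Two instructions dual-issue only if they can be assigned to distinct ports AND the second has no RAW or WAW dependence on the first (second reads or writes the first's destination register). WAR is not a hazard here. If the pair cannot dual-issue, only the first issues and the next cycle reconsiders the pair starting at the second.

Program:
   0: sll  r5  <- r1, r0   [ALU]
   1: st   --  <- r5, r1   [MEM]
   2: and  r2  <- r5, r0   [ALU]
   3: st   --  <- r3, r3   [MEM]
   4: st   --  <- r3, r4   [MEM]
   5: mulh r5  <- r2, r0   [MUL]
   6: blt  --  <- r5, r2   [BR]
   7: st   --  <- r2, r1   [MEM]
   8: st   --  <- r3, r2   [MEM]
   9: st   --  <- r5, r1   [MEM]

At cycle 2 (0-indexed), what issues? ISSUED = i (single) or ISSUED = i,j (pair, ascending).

  cy0 -> i0 (sll) RAW r5
  cy1 -> i1,i2 (st and) dual
  cy2 -> i3 (st) no-port MEM/MEM
  cy3 -> i4,i5 (st mulh) dual
  cy4 -> i6,i7 (blt st) dual
  cy5 -> i8 (st) no-port MEM/MEM
  cy6 -> i9 (st) tail

ISSUED = 3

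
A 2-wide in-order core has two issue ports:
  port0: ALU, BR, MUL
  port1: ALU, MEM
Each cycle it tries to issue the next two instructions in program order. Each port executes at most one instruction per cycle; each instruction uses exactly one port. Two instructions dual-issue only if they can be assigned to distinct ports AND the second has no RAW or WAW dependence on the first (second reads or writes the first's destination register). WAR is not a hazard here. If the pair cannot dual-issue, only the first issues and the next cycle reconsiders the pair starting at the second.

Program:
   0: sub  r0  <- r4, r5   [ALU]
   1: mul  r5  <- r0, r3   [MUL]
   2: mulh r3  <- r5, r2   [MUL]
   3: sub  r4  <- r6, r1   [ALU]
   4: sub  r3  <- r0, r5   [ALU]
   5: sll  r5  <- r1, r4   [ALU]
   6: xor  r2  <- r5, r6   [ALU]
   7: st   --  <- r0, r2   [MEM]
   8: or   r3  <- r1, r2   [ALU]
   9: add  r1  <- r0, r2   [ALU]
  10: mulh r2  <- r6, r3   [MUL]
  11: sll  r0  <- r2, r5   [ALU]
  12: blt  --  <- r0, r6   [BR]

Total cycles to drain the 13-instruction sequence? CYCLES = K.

CYCLES = 9

0. sub.ALU @i0  | RAW r0
1. mul.MUL @i1  | no-port MUL/MUL
2. mulh.MUL;sub.ALU @i2&i3  | dual
3. sub.ALU;sll.ALU @i4&i5  | dual
4. xor.ALU @i6  | RAW r2
5. st.MEM;or.ALU @i7&i8  | dual
6. add.ALU;mulh.MUL @i9&i10  | dual
7. sll.ALU @i11  | RAW r0
8. blt.BR @i12  | tail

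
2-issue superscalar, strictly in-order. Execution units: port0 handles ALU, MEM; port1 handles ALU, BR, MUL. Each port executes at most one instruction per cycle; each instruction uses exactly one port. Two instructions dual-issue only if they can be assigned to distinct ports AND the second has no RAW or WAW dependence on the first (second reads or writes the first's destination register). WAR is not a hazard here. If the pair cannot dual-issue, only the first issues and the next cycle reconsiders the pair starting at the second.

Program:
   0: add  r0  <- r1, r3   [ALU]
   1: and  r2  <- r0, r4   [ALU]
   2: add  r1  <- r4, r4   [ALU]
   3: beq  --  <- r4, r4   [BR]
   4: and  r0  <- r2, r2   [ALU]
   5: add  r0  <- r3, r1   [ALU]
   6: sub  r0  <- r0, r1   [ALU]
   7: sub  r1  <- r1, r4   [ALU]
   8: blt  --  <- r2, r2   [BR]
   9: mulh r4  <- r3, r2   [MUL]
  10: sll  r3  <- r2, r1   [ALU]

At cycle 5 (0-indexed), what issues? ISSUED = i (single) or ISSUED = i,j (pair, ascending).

0. add.ALU @i0  | RAW r0
1. and.ALU/add.ALU @i1/i2  | pair
2. beq.BR/and.ALU @i3/i4  | pair
3. add.ALU @i5  | RAW+WAW r0
4. sub.ALU/sub.ALU @i6/i7  | pair
5. blt.BR @i8  | no-port BR/MUL
6. mulh.MUL/sll.ALU @i9/i10  | pair

ISSUED = 8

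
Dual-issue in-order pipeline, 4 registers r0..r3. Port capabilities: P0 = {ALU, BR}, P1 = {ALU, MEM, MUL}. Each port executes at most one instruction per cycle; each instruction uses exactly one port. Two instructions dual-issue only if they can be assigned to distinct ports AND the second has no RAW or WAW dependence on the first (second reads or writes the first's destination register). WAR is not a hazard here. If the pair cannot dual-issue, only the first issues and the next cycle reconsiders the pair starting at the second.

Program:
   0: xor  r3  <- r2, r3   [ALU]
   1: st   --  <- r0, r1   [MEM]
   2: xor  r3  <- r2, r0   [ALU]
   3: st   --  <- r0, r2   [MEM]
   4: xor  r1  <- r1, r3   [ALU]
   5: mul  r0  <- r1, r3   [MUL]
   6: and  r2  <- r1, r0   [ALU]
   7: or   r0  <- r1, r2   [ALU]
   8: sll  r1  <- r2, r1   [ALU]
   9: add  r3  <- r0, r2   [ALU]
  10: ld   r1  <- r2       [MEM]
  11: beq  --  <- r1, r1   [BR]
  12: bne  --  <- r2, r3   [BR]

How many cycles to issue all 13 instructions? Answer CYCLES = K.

CYCLES = 9

[0] i0+i1  xor.ALU st.MEM  -- pair
[1] i2+i3  xor.ALU st.MEM  -- pair
[2] i4  xor.ALU  -- RAW r1
[3] i5  mul.MUL  -- RAW r0
[4] i6  and.ALU  -- RAW r2
[5] i7+i8  or.ALU sll.ALU  -- pair
[6] i9+i10  add.ALU ld.MEM  -- pair
[7] i11  beq.BR  -- no-port BR/BR
[8] i12  bne.BR  -- tail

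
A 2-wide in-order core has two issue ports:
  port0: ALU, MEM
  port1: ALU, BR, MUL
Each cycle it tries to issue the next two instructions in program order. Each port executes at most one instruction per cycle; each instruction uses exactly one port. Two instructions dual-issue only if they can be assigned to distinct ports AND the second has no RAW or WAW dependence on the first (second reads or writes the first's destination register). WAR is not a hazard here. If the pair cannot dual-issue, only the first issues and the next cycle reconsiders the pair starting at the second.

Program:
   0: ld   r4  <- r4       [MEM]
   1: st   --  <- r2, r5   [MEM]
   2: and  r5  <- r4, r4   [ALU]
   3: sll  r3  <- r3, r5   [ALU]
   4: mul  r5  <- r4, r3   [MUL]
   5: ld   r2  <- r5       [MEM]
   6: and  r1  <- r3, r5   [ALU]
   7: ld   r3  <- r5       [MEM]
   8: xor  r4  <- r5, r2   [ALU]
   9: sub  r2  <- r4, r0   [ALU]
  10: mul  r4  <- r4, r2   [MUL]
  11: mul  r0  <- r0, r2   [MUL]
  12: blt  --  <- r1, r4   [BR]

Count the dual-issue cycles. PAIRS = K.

PAIRS = 3

t=0 i0:ld ; no-port MEM/MEM
t=1 i1+i2:st+and ; pair
t=2 i3:sll ; RAW r3
t=3 i4:mul ; RAW r5
t=4 i5+i6:ld+and ; pair
t=5 i7+i8:ld+xor ; pair
t=6 i9:sub ; RAW r2
t=7 i10:mul ; no-port MUL/MUL
t=8 i11:mul ; no-port MUL/BR
t=9 i12:blt ; tail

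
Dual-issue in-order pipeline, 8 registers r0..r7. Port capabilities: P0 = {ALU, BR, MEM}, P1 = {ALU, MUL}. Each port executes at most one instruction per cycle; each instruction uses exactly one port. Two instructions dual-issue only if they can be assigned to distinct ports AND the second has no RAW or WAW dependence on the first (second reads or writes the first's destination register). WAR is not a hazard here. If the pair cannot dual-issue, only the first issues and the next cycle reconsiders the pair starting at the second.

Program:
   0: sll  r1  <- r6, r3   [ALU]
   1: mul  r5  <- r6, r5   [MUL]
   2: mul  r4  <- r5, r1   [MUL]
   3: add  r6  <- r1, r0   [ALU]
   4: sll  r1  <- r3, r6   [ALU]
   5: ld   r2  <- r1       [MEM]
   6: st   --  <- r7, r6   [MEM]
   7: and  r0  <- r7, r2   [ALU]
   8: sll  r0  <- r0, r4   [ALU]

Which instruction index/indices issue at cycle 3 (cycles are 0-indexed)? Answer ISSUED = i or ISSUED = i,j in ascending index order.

ISSUED = 5

c0: i0&i1 sll;mul  2-wide
c1: i2&i3 mul;add  2-wide
c2: i4 sll  RAW r1
c3: i5 ld  no-port MEM/MEM
c4: i6&i7 st;and  2-wide
c5: i8 sll  tail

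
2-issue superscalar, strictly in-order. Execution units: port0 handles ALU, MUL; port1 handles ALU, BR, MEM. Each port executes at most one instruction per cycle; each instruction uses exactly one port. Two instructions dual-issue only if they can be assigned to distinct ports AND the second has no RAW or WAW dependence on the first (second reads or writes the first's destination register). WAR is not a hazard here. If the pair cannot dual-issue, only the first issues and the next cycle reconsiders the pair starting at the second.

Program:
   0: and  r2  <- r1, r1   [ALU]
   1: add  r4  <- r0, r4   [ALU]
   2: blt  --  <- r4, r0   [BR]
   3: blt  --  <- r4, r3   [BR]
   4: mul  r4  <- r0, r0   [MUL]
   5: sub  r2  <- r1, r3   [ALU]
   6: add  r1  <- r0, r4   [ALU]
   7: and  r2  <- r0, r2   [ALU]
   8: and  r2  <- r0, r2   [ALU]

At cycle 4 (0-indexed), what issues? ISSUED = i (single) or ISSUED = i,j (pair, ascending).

  cy0 -> i0&i1 (and.ALU add.ALU) 2-wide
  cy1 -> i2 (blt.BR) no-port BR/BR
  cy2 -> i3&i4 (blt.BR mul.MUL) 2-wide
  cy3 -> i5&i6 (sub.ALU add.ALU) 2-wide
  cy4 -> i7 (and.ALU) RAW+WAW r2
  cy5 -> i8 (and.ALU) tail

ISSUED = 7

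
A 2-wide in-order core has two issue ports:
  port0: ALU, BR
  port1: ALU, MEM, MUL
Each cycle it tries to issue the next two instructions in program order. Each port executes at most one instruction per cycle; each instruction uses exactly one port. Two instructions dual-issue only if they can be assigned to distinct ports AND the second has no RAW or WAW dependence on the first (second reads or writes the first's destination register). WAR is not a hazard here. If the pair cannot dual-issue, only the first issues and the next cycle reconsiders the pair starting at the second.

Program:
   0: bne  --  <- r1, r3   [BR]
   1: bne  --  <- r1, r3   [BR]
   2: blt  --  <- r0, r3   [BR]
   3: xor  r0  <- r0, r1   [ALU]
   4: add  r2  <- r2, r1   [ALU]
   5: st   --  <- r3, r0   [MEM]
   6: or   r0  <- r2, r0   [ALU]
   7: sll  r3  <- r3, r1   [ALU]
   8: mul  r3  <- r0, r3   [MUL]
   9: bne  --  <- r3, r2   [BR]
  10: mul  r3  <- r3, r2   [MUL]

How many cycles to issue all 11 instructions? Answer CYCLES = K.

t=0 i0:bne ; no-port BR/BR
t=1 i1:bne ; no-port BR/BR
t=2 i2&i3:blt+xor ; dual
t=3 i4&i5:add+st ; dual
t=4 i6&i7:or+sll ; dual
t=5 i8:mul ; RAW r3
t=6 i9&i10:bne+mul ; dual

CYCLES = 7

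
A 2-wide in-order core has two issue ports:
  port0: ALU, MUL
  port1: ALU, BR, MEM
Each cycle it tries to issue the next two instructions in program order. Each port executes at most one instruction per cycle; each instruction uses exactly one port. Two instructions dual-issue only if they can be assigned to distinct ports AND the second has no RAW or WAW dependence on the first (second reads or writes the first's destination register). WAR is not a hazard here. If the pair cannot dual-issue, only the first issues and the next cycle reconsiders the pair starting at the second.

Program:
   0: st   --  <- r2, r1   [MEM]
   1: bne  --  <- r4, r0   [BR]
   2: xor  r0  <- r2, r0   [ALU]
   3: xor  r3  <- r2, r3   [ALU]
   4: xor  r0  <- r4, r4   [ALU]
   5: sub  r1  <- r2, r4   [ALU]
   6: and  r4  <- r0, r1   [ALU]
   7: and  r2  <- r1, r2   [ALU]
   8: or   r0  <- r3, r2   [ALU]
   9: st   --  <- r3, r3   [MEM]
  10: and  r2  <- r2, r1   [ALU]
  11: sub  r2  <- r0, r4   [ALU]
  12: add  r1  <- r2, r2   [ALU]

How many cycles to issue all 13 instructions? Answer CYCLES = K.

  cy0 -> i0 (st.MEM) no-port MEM/BR
  cy1 -> i1,i2 (bne.BR+xor.ALU) dual
  cy2 -> i3,i4 (xor.ALU+xor.ALU) dual
  cy3 -> i5 (sub.ALU) RAW r1
  cy4 -> i6,i7 (and.ALU+and.ALU) dual
  cy5 -> i8,i9 (or.ALU+st.MEM) dual
  cy6 -> i10 (and.ALU) WAW r2
  cy7 -> i11 (sub.ALU) RAW r2
  cy8 -> i12 (add.ALU) tail

CYCLES = 9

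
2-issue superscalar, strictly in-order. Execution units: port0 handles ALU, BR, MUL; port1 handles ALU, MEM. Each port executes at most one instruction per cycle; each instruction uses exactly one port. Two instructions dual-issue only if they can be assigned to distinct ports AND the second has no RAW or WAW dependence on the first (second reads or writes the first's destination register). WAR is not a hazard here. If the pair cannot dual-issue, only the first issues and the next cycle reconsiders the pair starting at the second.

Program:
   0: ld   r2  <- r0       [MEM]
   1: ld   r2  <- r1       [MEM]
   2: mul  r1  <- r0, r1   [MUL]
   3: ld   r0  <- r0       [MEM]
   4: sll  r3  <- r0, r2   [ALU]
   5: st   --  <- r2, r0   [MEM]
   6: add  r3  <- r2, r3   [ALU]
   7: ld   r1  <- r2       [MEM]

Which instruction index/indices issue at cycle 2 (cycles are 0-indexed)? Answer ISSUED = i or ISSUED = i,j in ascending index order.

#0 head=0: ld.MEM i0 no-port MEM/MEM
#1 head=1: ld.MEM/mul.MUL i1&i2 dual
#2 head=3: ld.MEM i3 RAW r0
#3 head=4: sll.ALU/st.MEM i4&i5 dual
#4 head=6: add.ALU/ld.MEM i6&i7 dual

ISSUED = 3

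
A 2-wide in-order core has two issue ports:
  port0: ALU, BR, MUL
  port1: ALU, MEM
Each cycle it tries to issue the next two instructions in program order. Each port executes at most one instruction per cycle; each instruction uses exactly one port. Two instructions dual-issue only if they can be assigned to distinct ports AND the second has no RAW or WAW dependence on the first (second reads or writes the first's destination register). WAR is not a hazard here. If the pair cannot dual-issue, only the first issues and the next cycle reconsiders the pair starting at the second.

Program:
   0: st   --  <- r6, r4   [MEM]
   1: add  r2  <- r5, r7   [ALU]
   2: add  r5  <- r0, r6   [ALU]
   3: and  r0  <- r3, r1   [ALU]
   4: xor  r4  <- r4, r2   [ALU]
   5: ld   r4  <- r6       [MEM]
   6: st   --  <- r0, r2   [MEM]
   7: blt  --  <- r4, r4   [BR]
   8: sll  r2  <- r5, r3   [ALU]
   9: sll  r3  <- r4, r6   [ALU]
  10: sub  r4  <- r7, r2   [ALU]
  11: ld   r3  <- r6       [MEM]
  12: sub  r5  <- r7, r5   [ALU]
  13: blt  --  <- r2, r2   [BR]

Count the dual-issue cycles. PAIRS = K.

PAIRS = 6

[0] i0+i1  st.MEM/add.ALU  -- 2-wide
[1] i2+i3  add.ALU/and.ALU  -- 2-wide
[2] i4  xor.ALU  -- WAW r4
[3] i5  ld.MEM  -- no-port MEM/MEM
[4] i6+i7  st.MEM/blt.BR  -- 2-wide
[5] i8+i9  sll.ALU/sll.ALU  -- 2-wide
[6] i10+i11  sub.ALU/ld.MEM  -- 2-wide
[7] i12+i13  sub.ALU/blt.BR  -- 2-wide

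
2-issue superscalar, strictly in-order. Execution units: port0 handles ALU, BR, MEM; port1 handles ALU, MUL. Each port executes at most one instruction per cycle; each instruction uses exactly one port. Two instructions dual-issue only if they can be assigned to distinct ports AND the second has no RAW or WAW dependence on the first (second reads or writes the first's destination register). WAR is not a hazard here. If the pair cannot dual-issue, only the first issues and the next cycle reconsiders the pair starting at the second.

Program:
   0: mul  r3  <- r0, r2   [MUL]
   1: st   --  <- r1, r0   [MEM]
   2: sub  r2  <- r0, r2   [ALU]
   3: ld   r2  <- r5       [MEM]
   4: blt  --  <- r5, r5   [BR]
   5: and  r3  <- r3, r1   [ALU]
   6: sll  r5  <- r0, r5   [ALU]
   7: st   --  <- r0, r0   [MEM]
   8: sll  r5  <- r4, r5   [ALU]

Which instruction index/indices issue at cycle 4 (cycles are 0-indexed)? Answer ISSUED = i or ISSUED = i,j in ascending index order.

t=0 i0,i1:mul.MUL/st.MEM ; 2-wide
t=1 i2:sub.ALU ; WAW r2
t=2 i3:ld.MEM ; no-port MEM/BR
t=3 i4,i5:blt.BR/and.ALU ; 2-wide
t=4 i6,i7:sll.ALU/st.MEM ; 2-wide
t=5 i8:sll.ALU ; tail

ISSUED = 6,7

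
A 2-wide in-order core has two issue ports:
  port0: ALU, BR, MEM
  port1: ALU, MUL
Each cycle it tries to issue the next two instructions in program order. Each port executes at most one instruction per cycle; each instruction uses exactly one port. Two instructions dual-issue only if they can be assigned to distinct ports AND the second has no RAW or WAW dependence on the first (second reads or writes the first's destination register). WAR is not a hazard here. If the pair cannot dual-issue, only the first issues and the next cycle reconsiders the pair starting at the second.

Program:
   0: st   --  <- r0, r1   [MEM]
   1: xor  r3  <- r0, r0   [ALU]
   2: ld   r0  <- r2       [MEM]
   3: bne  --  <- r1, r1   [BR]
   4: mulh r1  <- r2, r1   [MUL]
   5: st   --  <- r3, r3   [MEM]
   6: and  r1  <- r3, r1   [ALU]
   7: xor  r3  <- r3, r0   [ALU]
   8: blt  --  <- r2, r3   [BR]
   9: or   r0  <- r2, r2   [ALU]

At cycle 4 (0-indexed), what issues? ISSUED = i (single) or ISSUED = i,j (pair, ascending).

t=0 i0,i1:st.MEM+xor.ALU ; pair
t=1 i2:ld.MEM ; no-port MEM/BR
t=2 i3,i4:bne.BR+mulh.MUL ; pair
t=3 i5,i6:st.MEM+and.ALU ; pair
t=4 i7:xor.ALU ; RAW r3
t=5 i8,i9:blt.BR+or.ALU ; pair

ISSUED = 7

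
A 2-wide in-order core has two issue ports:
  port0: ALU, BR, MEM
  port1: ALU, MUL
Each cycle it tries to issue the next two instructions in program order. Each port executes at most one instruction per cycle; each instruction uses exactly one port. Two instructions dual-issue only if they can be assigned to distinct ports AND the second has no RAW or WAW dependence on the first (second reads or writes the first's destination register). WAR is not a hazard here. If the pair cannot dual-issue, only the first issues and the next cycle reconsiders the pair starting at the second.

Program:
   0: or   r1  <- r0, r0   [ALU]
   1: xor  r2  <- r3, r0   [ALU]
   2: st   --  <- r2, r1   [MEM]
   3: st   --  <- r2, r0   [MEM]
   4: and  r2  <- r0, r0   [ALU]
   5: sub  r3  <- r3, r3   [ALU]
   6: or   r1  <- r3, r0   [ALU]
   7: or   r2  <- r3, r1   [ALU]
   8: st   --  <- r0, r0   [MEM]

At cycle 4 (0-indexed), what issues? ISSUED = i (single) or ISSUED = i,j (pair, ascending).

ISSUED = 6

t=0 i0/i1:or+xor ; pair
t=1 i2:st ; no-port MEM/MEM
t=2 i3/i4:st+and ; pair
t=3 i5:sub ; RAW r3
t=4 i6:or ; RAW r1
t=5 i7/i8:or+st ; pair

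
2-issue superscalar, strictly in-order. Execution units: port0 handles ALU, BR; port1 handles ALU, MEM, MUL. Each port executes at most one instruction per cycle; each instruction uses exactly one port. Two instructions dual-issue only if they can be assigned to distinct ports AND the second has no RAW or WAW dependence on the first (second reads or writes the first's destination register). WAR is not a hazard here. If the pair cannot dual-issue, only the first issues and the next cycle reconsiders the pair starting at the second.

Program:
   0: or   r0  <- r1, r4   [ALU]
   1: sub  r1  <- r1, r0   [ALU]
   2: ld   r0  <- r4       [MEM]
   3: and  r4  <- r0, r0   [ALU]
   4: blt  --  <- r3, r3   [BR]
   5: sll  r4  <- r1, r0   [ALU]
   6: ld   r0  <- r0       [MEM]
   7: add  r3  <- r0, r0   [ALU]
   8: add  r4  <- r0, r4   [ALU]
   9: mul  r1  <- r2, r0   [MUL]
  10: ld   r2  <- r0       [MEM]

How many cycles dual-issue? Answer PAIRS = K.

PAIRS = 4

  cy0 -> i0 (or) RAW r0
  cy1 -> i1/i2 (sub+ld) pair
  cy2 -> i3/i4 (and+blt) pair
  cy3 -> i5/i6 (sll+ld) pair
  cy4 -> i7/i8 (add+add) pair
  cy5 -> i9 (mul) no-port MUL/MEM
  cy6 -> i10 (ld) tail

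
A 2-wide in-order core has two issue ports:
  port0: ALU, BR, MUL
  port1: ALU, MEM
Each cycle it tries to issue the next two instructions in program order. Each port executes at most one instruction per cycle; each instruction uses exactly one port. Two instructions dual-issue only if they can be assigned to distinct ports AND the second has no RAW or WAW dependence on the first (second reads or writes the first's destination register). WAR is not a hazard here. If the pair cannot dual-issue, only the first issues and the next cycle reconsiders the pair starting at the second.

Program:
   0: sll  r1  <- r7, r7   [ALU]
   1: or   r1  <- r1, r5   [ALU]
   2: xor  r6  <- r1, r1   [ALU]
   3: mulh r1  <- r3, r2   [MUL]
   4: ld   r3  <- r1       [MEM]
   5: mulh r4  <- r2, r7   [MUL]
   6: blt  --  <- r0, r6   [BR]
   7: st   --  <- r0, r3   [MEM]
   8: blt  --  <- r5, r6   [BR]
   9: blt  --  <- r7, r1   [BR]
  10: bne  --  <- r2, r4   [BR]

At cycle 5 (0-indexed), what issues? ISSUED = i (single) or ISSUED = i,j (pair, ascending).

t=0 i0:sll.ALU ; RAW+WAW r1
t=1 i1:or.ALU ; RAW r1
t=2 i2/i3:xor.ALU mulh.MUL ; pair
t=3 i4/i5:ld.MEM mulh.MUL ; pair
t=4 i6/i7:blt.BR st.MEM ; pair
t=5 i8:blt.BR ; no-port BR/BR
t=6 i9:blt.BR ; no-port BR/BR
t=7 i10:bne.BR ; tail

ISSUED = 8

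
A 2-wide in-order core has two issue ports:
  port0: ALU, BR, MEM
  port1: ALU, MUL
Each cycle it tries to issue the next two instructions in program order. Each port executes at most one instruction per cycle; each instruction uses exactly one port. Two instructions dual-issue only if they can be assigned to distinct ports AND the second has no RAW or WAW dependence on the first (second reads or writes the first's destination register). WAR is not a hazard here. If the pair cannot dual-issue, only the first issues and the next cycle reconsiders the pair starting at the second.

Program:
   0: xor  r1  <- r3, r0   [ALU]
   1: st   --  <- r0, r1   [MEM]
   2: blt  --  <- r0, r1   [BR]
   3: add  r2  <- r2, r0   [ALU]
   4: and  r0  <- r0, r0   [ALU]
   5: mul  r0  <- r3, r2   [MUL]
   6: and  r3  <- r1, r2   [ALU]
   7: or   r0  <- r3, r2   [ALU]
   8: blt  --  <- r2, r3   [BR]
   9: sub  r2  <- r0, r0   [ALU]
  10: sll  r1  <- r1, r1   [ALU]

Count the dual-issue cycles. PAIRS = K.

PAIRS = 4

[0] i0  xor.ALU  -- RAW r1
[1] i1  st.MEM  -- no-port MEM/BR
[2] i2/i3  blt.BR;add.ALU  -- 2-wide
[3] i4  and.ALU  -- WAW r0
[4] i5/i6  mul.MUL;and.ALU  -- 2-wide
[5] i7/i8  or.ALU;blt.BR  -- 2-wide
[6] i9/i10  sub.ALU;sll.ALU  -- 2-wide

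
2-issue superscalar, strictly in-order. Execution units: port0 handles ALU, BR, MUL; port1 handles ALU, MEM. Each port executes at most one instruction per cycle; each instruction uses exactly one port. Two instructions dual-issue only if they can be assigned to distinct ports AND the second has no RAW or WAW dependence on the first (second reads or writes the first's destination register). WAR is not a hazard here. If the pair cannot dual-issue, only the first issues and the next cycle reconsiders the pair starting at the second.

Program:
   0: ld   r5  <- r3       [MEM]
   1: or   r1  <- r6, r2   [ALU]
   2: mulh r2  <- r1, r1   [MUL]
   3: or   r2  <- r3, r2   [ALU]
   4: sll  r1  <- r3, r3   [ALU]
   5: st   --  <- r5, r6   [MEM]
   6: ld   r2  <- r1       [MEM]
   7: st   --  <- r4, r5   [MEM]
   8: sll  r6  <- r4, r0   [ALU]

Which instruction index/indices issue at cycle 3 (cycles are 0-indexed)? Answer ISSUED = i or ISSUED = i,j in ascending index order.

ISSUED = 5

t=0 i0,i1:ld.MEM;or.ALU ; 2-wide
t=1 i2:mulh.MUL ; RAW+WAW r2
t=2 i3,i4:or.ALU;sll.ALU ; 2-wide
t=3 i5:st.MEM ; no-port MEM/MEM
t=4 i6:ld.MEM ; no-port MEM/MEM
t=5 i7,i8:st.MEM;sll.ALU ; 2-wide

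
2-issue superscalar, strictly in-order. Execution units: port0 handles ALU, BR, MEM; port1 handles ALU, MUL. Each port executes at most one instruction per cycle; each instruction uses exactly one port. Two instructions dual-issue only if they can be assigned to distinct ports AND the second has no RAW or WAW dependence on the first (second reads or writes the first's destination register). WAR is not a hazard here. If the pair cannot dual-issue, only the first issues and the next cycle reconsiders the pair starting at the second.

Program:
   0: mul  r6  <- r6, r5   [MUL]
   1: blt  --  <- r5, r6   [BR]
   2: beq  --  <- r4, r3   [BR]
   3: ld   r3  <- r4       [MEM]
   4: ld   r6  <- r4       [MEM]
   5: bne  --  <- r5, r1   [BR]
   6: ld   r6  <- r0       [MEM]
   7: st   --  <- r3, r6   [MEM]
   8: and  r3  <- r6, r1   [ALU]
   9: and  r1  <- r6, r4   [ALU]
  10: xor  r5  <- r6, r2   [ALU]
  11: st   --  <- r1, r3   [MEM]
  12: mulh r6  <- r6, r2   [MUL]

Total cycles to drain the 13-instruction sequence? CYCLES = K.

  cy0 -> i0 (mul) RAW r6
  cy1 -> i1 (blt) no-port BR/BR
  cy2 -> i2 (beq) no-port BR/MEM
  cy3 -> i3 (ld) no-port MEM/MEM
  cy4 -> i4 (ld) no-port MEM/BR
  cy5 -> i5 (bne) no-port BR/MEM
  cy6 -> i6 (ld) no-port MEM/MEM
  cy7 -> i7,i8 (st;and) 2-wide
  cy8 -> i9,i10 (and;xor) 2-wide
  cy9 -> i11,i12 (st;mulh) 2-wide

CYCLES = 10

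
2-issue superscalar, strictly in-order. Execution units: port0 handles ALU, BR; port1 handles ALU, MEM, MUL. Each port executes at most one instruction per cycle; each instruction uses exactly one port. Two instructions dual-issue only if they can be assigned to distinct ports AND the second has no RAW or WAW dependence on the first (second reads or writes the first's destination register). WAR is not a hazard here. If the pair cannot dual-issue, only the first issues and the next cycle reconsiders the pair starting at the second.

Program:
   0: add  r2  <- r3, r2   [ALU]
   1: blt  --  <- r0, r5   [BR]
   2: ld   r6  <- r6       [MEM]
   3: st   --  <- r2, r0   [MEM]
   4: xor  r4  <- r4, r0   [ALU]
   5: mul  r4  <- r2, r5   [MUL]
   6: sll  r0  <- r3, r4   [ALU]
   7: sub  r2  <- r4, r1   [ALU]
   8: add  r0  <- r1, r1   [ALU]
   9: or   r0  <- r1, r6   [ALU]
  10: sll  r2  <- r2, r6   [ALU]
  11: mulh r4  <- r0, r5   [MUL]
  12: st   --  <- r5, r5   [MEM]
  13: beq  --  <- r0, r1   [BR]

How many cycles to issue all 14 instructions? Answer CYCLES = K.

CYCLES = 9

  cy0 -> i0,i1 (add.ALU blt.BR) pair
  cy1 -> i2 (ld.MEM) no-port MEM/MEM
  cy2 -> i3,i4 (st.MEM xor.ALU) pair
  cy3 -> i5 (mul.MUL) RAW r4
  cy4 -> i6,i7 (sll.ALU sub.ALU) pair
  cy5 -> i8 (add.ALU) WAW r0
  cy6 -> i9,i10 (or.ALU sll.ALU) pair
  cy7 -> i11 (mulh.MUL) no-port MUL/MEM
  cy8 -> i12,i13 (st.MEM beq.BR) pair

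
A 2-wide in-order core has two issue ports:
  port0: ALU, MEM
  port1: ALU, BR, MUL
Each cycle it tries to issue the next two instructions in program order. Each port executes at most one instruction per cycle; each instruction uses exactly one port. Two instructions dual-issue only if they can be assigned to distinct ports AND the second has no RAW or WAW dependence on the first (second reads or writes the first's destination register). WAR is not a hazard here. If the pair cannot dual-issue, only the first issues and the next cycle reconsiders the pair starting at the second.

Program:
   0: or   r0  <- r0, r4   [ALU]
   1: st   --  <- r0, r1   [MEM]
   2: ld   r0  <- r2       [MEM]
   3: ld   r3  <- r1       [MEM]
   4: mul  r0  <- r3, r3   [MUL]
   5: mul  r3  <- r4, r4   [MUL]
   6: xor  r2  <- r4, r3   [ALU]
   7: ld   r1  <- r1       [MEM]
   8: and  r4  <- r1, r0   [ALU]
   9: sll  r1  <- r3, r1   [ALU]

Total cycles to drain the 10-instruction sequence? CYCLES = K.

c0: i0 or.ALU  RAW r0
c1: i1 st.MEM  no-port MEM/MEM
c2: i2 ld.MEM  no-port MEM/MEM
c3: i3 ld.MEM  RAW r3
c4: i4 mul.MUL  no-port MUL/MUL
c5: i5 mul.MUL  RAW r3
c6: i6/i7 xor.ALU ld.MEM  dual
c7: i8/i9 and.ALU sll.ALU  dual

CYCLES = 8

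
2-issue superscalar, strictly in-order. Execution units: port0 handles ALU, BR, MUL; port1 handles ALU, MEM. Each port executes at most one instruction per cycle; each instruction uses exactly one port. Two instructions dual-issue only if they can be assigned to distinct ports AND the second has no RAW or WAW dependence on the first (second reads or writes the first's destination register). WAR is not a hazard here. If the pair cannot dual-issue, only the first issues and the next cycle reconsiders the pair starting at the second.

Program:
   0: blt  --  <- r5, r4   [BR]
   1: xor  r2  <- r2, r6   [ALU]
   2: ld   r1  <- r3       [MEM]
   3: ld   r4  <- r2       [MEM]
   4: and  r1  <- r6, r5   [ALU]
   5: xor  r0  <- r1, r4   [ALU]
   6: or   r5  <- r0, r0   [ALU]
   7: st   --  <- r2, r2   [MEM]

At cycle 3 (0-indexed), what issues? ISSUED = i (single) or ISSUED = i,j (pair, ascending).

ISSUED = 5

[0] i0,i1  blt/xor  -- pair
[1] i2  ld  -- no-port MEM/MEM
[2] i3,i4  ld/and  -- pair
[3] i5  xor  -- RAW r0
[4] i6,i7  or/st  -- pair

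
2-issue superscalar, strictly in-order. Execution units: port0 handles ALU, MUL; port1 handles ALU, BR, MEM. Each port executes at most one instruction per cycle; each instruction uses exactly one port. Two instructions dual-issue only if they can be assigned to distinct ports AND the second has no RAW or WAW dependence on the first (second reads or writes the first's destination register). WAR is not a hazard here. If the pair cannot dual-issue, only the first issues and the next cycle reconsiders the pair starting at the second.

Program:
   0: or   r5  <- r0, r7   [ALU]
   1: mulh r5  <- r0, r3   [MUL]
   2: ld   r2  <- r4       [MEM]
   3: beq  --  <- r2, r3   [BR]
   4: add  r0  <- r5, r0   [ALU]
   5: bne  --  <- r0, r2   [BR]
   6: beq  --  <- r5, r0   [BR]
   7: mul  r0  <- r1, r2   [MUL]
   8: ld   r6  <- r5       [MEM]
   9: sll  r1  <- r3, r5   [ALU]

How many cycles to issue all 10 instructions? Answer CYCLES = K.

CYCLES = 6

#0 head=0: or.ALU i0 WAW r5
#1 head=1: mulh.MUL+ld.MEM i1/i2 pair
#2 head=3: beq.BR+add.ALU i3/i4 pair
#3 head=5: bne.BR i5 no-port BR/BR
#4 head=6: beq.BR+mul.MUL i6/i7 pair
#5 head=8: ld.MEM+sll.ALU i8/i9 pair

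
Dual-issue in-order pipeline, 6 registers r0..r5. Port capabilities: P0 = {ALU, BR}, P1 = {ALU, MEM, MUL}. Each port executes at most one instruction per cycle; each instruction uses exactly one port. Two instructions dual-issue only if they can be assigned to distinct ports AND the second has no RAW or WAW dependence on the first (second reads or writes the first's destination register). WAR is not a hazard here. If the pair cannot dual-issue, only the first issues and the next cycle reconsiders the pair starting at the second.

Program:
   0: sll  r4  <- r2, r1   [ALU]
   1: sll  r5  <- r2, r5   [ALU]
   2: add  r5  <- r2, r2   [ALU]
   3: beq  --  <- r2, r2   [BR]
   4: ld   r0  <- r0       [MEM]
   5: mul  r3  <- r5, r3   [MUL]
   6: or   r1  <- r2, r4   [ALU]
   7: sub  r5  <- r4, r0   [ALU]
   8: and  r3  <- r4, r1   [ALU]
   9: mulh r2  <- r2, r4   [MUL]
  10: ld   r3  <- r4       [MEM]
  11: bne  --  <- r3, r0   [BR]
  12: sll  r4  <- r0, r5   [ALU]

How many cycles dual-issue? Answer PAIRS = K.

PAIRS = 5

t=0 i0/i1:sll.ALU sll.ALU ; dual
t=1 i2/i3:add.ALU beq.BR ; dual
t=2 i4:ld.MEM ; no-port MEM/MUL
t=3 i5/i6:mul.MUL or.ALU ; dual
t=4 i7/i8:sub.ALU and.ALU ; dual
t=5 i9:mulh.MUL ; no-port MUL/MEM
t=6 i10:ld.MEM ; RAW r3
t=7 i11/i12:bne.BR sll.ALU ; dual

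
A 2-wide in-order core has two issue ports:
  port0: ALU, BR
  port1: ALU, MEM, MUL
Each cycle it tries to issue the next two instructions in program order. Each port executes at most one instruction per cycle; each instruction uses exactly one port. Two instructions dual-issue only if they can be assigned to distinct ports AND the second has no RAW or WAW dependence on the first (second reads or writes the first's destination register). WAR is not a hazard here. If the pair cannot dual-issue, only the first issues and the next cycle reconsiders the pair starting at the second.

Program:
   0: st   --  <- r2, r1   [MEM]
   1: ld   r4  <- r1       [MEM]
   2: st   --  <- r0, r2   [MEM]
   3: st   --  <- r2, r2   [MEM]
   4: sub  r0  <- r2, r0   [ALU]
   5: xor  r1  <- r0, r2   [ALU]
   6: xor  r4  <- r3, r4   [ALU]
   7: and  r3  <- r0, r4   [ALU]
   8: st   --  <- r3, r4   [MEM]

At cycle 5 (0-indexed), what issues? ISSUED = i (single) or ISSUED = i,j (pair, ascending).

ISSUED = 7

c0: i0 st  no-port MEM/MEM
c1: i1 ld  no-port MEM/MEM
c2: i2 st  no-port MEM/MEM
c3: i3+i4 st+sub  dual
c4: i5+i6 xor+xor  dual
c5: i7 and  RAW r3
c6: i8 st  tail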